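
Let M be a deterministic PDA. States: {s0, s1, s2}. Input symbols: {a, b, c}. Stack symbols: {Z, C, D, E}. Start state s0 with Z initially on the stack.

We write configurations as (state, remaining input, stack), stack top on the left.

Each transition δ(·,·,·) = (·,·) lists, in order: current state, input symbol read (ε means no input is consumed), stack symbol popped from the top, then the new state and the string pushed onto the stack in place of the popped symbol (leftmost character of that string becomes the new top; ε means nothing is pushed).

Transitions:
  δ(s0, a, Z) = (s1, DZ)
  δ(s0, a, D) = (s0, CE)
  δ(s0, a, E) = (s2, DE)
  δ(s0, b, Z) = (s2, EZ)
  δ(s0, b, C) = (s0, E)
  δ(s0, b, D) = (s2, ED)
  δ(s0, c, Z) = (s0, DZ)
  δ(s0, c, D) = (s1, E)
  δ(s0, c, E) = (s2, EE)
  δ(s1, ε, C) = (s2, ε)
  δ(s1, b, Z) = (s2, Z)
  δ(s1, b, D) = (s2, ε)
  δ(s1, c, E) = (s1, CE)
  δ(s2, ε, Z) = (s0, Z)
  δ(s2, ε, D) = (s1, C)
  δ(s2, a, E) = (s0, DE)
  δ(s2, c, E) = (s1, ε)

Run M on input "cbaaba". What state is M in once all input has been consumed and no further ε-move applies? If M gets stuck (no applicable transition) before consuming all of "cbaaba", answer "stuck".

(s0, cbaaba, Z)
  read c, top Z: go to s0, push DZ → (s0, baaba, DZ)
  read b, top D: go to s2, push ED → (s2, aaba, EDZ)
  read a, top E: go to s0, push DE → (s0, aba, DEDZ)
  read a, top D: go to s0, push CE → (s0, ba, CEEDZ)
  read b, top C: go to s0, push E → (s0, a, EEEDZ)
  read a, top E: go to s2, push DE → (s2, ε, DEEEDZ)
  ε-move, top D: go to s1, push C → (s1, ε, CEEEDZ)
  ε-move, top C: go to s2, push ε → (s2, ε, EEEDZ)
All input consumed; M is in state s2.

s2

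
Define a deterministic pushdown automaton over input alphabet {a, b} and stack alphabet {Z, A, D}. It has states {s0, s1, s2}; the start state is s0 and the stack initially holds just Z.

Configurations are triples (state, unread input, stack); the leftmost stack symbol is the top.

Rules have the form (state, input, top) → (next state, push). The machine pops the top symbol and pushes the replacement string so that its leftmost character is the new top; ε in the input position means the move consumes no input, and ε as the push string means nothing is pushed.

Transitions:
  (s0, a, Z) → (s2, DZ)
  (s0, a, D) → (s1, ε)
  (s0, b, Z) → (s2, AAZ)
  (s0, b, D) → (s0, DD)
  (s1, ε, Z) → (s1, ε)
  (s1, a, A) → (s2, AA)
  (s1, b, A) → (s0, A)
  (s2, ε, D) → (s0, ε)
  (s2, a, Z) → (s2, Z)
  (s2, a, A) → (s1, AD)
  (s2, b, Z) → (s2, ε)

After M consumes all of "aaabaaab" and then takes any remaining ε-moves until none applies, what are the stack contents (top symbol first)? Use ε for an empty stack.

(s0, aaabaaab, Z)
  read a, top Z: go to s2, push DZ → (s2, aabaaab, DZ)
  ε-move, top D: go to s0, push ε → (s0, aabaaab, Z)
  read a, top Z: go to s2, push DZ → (s2, abaaab, DZ)
  ε-move, top D: go to s0, push ε → (s0, abaaab, Z)
  read a, top Z: go to s2, push DZ → (s2, baaab, DZ)
  ε-move, top D: go to s0, push ε → (s0, baaab, Z)
  read b, top Z: go to s2, push AAZ → (s2, aaab, AAZ)
  read a, top A: go to s1, push AD → (s1, aab, ADAZ)
  read a, top A: go to s2, push AA → (s2, ab, AADAZ)
  read a, top A: go to s1, push AD → (s1, b, ADADAZ)
  read b, top A: go to s0, push A → (s0, ε, ADADAZ)
All input consumed in state s0 with stack ADADAZ.

ADADAZ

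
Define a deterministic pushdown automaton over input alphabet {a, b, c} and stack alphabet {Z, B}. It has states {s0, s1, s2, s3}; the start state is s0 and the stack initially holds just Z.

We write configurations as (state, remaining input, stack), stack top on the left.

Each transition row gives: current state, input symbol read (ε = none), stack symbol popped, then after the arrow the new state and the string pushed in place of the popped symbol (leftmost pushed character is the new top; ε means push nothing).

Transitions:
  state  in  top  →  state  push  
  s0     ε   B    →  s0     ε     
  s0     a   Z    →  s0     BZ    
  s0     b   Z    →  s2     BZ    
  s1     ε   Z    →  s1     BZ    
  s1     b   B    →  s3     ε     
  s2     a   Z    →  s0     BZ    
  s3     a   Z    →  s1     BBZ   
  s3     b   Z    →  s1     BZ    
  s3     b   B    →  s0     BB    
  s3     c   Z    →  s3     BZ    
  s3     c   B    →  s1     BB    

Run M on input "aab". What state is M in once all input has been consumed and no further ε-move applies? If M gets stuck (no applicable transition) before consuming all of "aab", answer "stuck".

s2

(s0, aab, Z)
  read a, top Z: go to s0, push BZ → (s0, ab, BZ)
  ε-move, top B: go to s0, push ε → (s0, ab, Z)
  read a, top Z: go to s0, push BZ → (s0, b, BZ)
  ε-move, top B: go to s0, push ε → (s0, b, Z)
  read b, top Z: go to s2, push BZ → (s2, ε, BZ)
All input consumed; M is in state s2.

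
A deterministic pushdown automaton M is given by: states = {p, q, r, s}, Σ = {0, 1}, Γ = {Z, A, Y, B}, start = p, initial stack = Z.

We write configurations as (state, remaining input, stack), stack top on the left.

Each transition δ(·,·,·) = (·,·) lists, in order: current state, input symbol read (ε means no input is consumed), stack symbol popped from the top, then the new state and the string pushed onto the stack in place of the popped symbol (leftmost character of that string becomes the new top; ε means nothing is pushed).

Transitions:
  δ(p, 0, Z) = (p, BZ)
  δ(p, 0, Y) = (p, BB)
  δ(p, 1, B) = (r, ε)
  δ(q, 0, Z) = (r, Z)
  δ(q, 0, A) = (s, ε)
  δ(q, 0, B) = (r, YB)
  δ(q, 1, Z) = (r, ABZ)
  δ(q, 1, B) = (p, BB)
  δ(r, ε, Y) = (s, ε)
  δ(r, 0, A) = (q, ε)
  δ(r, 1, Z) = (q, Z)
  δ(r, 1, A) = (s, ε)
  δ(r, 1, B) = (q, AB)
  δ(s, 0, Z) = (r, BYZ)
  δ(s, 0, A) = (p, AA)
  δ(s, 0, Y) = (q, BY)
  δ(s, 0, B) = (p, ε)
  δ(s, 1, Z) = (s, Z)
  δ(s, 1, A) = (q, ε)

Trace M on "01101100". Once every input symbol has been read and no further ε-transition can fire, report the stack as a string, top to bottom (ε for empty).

BZ

(p, 01101100, Z)
  read 0, top Z: go to p, push BZ → (p, 1101100, BZ)
  read 1, top B: go to r, push ε → (r, 101100, Z)
  read 1, top Z: go to q, push Z → (q, 01100, Z)
  read 0, top Z: go to r, push Z → (r, 1100, Z)
  read 1, top Z: go to q, push Z → (q, 100, Z)
  read 1, top Z: go to r, push ABZ → (r, 00, ABZ)
  read 0, top A: go to q, push ε → (q, 0, BZ)
  read 0, top B: go to r, push YB → (r, ε, YBZ)
  ε-move, top Y: go to s, push ε → (s, ε, BZ)
All input consumed in state s with stack BZ.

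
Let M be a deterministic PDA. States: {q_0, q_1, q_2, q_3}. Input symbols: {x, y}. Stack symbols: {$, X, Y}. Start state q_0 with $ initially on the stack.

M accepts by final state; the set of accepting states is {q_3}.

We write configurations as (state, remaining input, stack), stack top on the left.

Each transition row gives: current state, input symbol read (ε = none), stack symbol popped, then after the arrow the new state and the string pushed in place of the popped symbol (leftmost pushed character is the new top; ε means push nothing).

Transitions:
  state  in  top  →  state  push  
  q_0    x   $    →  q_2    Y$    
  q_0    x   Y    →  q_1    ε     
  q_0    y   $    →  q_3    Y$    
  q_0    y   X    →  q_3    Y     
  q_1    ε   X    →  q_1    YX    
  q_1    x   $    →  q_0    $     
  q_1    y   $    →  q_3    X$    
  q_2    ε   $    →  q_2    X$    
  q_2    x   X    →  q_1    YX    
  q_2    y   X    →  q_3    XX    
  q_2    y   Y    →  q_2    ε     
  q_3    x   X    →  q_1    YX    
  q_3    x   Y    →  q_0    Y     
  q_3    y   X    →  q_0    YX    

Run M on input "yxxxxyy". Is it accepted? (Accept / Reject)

(q_0, yxxxxyy, $)
  read y, top $: go to q_3, push Y$ → (q_3, xxxxyy, Y$)
  read x, top Y: go to q_0, push Y → (q_0, xxxyy, Y$)
  read x, top Y: go to q_1, push ε → (q_1, xxyy, $)
  read x, top $: go to q_0, push $ → (q_0, xyy, $)
  read x, top $: go to q_2, push Y$ → (q_2, yy, Y$)
  read y, top Y: go to q_2, push ε → (q_2, y, $)
  ε-move, top $: go to q_2, push X$ → (q_2, y, X$)
  read y, top X: go to q_3, push XX → (q_3, ε, XX$)
All input consumed; state q_3 ∈ F.

Accept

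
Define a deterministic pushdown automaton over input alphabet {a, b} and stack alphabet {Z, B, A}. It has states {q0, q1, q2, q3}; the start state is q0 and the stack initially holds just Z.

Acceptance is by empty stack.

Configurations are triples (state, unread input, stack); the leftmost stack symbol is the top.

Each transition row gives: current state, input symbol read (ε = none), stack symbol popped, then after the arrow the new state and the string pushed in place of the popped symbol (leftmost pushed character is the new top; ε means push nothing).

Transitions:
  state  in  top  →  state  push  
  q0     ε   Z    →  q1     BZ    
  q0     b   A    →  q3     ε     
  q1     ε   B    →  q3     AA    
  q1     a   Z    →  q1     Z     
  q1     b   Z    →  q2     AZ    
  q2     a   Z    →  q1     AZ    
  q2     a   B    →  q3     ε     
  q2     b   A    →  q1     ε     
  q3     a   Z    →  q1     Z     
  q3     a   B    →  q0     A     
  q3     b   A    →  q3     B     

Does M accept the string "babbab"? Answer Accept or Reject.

Reject

(q0, babbab, Z) ⊢ (q1, babbab, BZ) ⊢ (q3, babbab, AAZ) ⊢ (q3, abbab, BAZ) ⊢ (q0, bbab, AAZ) ⊢ (q3, bab, AZ) ⊢ (q3, ab, BZ) ⊢ (q0, b, AZ) ⊢ (q3, ε, Z)
All input consumed; stack is Z, not empty, and no further ε-move applies.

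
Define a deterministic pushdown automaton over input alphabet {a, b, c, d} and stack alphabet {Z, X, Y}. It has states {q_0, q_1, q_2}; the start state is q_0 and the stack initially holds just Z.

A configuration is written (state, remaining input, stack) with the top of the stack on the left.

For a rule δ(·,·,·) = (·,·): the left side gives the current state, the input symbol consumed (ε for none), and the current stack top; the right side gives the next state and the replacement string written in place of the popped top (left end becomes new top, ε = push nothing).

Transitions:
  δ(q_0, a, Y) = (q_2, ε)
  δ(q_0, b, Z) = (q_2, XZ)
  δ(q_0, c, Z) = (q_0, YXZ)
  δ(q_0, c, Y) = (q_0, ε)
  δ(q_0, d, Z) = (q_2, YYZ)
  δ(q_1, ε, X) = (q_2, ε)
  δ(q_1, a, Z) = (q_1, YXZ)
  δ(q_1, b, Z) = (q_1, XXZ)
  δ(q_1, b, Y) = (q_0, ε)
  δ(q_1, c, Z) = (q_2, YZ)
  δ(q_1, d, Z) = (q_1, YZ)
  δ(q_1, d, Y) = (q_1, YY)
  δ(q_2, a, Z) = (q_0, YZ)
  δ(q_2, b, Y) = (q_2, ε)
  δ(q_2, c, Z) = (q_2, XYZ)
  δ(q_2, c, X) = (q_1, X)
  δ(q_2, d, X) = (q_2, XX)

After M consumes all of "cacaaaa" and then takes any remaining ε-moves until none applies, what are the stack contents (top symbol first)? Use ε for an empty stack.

(q_0, cacaaaa, Z)
  read c, top Z: go to q_0, push YXZ → (q_0, acaaaa, YXZ)
  read a, top Y: go to q_2, push ε → (q_2, caaaa, XZ)
  read c, top X: go to q_1, push X → (q_1, aaaa, XZ)
  ε-move, top X: go to q_2, push ε → (q_2, aaaa, Z)
  read a, top Z: go to q_0, push YZ → (q_0, aaa, YZ)
  read a, top Y: go to q_2, push ε → (q_2, aa, Z)
  read a, top Z: go to q_0, push YZ → (q_0, a, YZ)
  read a, top Y: go to q_2, push ε → (q_2, ε, Z)
All input consumed in state q_2 with stack Z.

Z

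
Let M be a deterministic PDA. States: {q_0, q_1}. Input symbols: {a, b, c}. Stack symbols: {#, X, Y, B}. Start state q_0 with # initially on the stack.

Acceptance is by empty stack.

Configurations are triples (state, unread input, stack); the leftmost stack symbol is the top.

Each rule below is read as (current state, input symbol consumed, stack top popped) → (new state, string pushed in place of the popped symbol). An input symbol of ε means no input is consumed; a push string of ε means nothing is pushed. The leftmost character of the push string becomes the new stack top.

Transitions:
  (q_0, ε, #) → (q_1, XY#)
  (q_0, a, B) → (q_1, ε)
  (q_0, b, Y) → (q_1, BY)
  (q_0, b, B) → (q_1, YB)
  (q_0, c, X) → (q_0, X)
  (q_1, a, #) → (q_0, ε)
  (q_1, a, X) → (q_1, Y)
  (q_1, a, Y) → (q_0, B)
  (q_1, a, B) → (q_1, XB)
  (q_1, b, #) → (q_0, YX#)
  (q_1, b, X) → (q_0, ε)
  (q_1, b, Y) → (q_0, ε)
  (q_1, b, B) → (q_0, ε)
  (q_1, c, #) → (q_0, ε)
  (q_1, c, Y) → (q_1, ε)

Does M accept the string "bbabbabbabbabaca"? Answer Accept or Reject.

Accept

(q_0, bbabbabbabbabaca, #) ⊢ (q_1, bbabbabbabbabaca, XY#) ⊢ (q_0, babbabbabbabaca, Y#) ⊢ (q_1, abbabbabbabaca, BY#) ⊢ (q_1, bbabbabbabaca, XBY#) ⊢ (q_0, babbabbabaca, BY#) ⊢ (q_1, abbabbabaca, YBY#) ⊢ (q_0, bbabbabaca, BBY#) ⊢ (q_1, babbabaca, YBBY#) ⊢ (q_0, abbabaca, BBY#) ⊢ (q_1, bbabaca, BY#) ⊢ (q_0, babaca, Y#) ⊢ (q_1, abaca, BY#) ⊢ (q_1, baca, XBY#) ⊢ (q_0, aca, BY#) ⊢ (q_1, ca, Y#) ⊢ (q_1, a, #) ⊢ (q_0, ε, ε)
All input consumed and the stack is empty.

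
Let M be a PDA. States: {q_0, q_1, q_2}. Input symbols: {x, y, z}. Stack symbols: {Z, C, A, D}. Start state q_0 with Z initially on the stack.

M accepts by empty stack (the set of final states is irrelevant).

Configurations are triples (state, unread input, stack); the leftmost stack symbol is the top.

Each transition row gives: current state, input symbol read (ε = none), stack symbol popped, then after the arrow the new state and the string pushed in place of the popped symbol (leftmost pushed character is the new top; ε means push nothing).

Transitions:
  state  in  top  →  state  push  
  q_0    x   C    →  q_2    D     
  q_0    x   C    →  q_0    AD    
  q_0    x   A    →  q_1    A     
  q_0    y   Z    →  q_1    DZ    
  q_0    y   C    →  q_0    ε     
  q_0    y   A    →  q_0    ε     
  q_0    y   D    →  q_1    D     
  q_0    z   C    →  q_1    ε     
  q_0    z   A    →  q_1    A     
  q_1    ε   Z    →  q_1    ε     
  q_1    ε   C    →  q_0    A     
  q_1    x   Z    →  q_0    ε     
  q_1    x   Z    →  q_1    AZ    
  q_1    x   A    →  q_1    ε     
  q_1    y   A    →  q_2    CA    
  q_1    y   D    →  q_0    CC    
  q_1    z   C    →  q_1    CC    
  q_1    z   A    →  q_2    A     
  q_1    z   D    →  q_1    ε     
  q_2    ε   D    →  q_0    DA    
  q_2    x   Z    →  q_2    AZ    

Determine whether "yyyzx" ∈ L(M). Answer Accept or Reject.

Accept

One accepting computation: (q_0, yyyzx, Z) ⊢ (q_1, yyzx, DZ) ⊢ (q_0, yzx, CCZ) ⊢ (q_0, zx, CZ) ⊢ (q_1, x, Z) ⊢ (q_0, ε, ε)
All input consumed and the stack is empty.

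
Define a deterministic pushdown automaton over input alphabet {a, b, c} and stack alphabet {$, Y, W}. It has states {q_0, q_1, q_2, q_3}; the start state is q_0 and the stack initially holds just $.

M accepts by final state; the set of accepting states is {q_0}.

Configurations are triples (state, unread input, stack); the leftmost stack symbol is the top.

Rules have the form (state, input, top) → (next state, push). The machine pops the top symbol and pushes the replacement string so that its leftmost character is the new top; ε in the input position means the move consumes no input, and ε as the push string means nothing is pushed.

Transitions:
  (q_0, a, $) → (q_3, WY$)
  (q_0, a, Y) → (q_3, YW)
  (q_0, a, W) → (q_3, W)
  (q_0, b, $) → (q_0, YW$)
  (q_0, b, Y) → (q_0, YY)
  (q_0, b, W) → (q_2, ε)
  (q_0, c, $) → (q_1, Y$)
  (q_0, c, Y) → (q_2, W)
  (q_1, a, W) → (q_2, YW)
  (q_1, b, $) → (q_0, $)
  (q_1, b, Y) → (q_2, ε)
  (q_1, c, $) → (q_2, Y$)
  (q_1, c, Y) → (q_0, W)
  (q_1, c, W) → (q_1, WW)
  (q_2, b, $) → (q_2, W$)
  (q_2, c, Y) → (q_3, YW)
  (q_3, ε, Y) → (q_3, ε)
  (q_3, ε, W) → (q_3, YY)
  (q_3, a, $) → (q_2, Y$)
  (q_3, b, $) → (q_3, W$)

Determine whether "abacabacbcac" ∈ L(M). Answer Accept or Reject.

(q_0, abacabacbcac, $)
  read a, top $: go to q_3, push WY$ → (q_3, bacabacbcac, WY$)
  ε-move, top W: go to q_3, push YY → (q_3, bacabacbcac, YYY$)
  ε-move, top Y: go to q_3, push ε → (q_3, bacabacbcac, YY$)
  ε-move, top Y: go to q_3, push ε → (q_3, bacabacbcac, Y$)
  ε-move, top Y: go to q_3, push ε → (q_3, bacabacbcac, $)
  read b, top $: go to q_3, push W$ → (q_3, acabacbcac, W$)
  ε-move, top W: go to q_3, push YY → (q_3, acabacbcac, YY$)
  ε-move, top Y: go to q_3, push ε → (q_3, acabacbcac, Y$)
  ε-move, top Y: go to q_3, push ε → (q_3, acabacbcac, $)
  read a, top $: go to q_2, push Y$ → (q_2, cabacbcac, Y$)
  read c, top Y: go to q_3, push YW → (q_3, abacbcac, YW$)
  ε-move, top Y: go to q_3, push ε → (q_3, abacbcac, W$)
  ε-move, top W: go to q_3, push YY → (q_3, abacbcac, YY$)
  ε-move, top Y: go to q_3, push ε → (q_3, abacbcac, Y$)
  ε-move, top Y: go to q_3, push ε → (q_3, abacbcac, $)
  read a, top $: go to q_2, push Y$ → (q_2, bacbcac, Y$)
No transition applies at (q_2, bacbcac, Y$); input not fully consumed.

Reject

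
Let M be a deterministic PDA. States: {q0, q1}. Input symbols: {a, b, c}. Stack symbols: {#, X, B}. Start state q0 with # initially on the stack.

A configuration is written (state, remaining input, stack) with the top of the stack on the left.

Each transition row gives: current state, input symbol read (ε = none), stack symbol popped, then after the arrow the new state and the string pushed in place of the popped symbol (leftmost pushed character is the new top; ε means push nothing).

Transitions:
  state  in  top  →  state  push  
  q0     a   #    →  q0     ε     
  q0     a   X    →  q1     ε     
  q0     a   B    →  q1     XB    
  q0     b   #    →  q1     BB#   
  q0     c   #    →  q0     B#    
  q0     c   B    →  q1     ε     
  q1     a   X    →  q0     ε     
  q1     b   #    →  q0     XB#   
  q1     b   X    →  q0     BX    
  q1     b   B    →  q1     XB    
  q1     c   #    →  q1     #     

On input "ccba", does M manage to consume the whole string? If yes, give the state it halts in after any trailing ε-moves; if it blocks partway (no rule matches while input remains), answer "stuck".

(q0, ccba, #) ⊢ (q0, cba, B#) ⊢ (q1, ba, #) ⊢ (q0, a, XB#) ⊢ (q1, ε, B#)
All input consumed; M is in state q1.

q1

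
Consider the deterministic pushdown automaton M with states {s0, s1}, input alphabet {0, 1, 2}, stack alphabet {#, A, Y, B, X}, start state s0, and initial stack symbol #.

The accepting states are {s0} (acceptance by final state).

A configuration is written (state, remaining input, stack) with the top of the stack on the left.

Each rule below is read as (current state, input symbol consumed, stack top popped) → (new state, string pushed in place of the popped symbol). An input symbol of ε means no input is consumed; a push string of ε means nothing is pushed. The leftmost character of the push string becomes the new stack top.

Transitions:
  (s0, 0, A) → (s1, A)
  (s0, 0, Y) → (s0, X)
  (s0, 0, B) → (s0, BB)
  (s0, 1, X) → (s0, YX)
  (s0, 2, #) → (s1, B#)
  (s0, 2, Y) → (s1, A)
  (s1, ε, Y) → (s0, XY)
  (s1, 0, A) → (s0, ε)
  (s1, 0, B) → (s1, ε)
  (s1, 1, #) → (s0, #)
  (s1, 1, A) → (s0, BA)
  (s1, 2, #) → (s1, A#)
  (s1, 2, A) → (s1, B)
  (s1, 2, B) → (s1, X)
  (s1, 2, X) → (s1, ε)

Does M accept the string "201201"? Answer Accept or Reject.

Accept

(s0, 201201, #)
  read 2, top #: go to s1, push B# → (s1, 01201, B#)
  read 0, top B: go to s1, push ε → (s1, 1201, #)
  read 1, top #: go to s0, push # → (s0, 201, #)
  read 2, top #: go to s1, push B# → (s1, 01, B#)
  read 0, top B: go to s1, push ε → (s1, 1, #)
  read 1, top #: go to s0, push # → (s0, ε, #)
All input consumed; state s0 ∈ F.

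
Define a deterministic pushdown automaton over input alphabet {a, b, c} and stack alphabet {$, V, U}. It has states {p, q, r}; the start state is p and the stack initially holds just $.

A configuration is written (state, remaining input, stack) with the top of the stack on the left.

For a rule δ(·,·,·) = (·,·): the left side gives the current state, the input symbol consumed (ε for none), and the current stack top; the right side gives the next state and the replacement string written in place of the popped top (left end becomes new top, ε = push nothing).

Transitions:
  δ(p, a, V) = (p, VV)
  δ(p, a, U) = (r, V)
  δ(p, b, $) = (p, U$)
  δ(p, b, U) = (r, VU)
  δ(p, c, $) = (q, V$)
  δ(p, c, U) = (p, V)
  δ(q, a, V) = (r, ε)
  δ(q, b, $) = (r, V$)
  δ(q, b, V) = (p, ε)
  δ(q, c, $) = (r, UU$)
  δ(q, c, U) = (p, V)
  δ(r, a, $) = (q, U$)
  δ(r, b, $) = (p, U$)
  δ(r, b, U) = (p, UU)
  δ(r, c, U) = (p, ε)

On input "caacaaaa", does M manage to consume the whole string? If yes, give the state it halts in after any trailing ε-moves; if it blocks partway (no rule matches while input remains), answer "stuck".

p

(p, caacaaaa, $)
  read c, top $: go to q, push V$ → (q, aacaaaa, V$)
  read a, top V: go to r, push ε → (r, acaaaa, $)
  read a, top $: go to q, push U$ → (q, caaaa, U$)
  read c, top U: go to p, push V → (p, aaaa, V$)
  read a, top V: go to p, push VV → (p, aaa, VV$)
  read a, top V: go to p, push VV → (p, aa, VVV$)
  read a, top V: go to p, push VV → (p, a, VVVV$)
  read a, top V: go to p, push VV → (p, ε, VVVVV$)
All input consumed; M is in state p.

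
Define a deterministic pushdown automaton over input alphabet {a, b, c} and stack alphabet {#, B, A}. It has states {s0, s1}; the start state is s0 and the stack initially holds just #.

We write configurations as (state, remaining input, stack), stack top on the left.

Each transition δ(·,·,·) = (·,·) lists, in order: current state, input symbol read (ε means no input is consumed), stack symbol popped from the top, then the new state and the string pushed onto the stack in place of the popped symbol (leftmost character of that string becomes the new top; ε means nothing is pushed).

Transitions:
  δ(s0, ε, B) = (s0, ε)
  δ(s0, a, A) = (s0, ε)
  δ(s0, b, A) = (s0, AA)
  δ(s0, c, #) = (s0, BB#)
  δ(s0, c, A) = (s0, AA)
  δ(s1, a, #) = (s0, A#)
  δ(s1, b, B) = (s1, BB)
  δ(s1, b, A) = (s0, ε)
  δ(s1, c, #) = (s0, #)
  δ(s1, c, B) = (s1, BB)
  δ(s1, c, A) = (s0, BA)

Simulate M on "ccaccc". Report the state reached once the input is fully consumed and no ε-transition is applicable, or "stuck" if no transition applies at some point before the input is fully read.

(s0, ccaccc, #) ⊢ (s0, caccc, BB#) ⊢ (s0, caccc, B#) ⊢ (s0, caccc, #) ⊢ (s0, accc, BB#) ⊢ (s0, accc, B#) ⊢ (s0, accc, #)
No transition for (s0, a, top #); M blocks with input accc remaining.

stuck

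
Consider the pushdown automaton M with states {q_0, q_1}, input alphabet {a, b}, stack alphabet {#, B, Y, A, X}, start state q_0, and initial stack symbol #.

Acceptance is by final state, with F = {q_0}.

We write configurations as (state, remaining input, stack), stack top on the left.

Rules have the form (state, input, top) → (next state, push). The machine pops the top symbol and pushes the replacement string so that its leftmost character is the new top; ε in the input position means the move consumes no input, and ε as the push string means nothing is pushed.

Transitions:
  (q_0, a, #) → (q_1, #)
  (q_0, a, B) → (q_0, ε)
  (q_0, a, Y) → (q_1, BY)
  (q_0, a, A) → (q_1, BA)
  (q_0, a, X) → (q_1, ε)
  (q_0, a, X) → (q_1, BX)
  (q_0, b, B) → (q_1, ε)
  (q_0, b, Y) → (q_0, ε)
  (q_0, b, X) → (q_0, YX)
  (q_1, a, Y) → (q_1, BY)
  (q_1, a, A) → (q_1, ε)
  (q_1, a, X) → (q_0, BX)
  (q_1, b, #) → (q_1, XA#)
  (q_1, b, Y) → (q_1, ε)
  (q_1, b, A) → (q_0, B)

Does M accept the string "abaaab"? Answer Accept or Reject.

One accepting computation: (q_0, abaaab, #) ⊢ (q_1, baaab, #) ⊢ (q_1, aaab, XA#) ⊢ (q_0, aab, BXA#) ⊢ (q_0, ab, XA#) ⊢ (q_1, b, A#) ⊢ (q_0, ε, B#)
All input consumed and state q_0 ∈ F.

Accept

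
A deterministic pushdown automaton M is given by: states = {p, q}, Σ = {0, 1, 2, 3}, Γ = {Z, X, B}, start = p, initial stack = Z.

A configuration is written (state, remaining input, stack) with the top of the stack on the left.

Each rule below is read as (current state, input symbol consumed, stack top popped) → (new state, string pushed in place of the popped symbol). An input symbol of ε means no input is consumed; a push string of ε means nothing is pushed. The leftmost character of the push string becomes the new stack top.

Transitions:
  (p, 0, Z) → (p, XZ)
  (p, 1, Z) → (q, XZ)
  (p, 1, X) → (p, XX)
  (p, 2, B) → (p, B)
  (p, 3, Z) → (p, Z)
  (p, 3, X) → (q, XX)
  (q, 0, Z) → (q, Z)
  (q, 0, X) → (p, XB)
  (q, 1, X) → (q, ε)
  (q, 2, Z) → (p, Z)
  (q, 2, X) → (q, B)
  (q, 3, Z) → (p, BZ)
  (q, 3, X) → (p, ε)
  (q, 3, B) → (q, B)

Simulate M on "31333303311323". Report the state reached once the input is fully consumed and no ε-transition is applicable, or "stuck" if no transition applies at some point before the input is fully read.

q

(p, 31333303311323, Z)
  read 3, top Z: go to p, push Z → (p, 1333303311323, Z)
  read 1, top Z: go to q, push XZ → (q, 333303311323, XZ)
  read 3, top X: go to p, push ε → (p, 33303311323, Z)
  read 3, top Z: go to p, push Z → (p, 3303311323, Z)
  read 3, top Z: go to p, push Z → (p, 303311323, Z)
  read 3, top Z: go to p, push Z → (p, 03311323, Z)
  read 0, top Z: go to p, push XZ → (p, 3311323, XZ)
  read 3, top X: go to q, push XX → (q, 311323, XXZ)
  read 3, top X: go to p, push ε → (p, 11323, XZ)
  read 1, top X: go to p, push XX → (p, 1323, XXZ)
  read 1, top X: go to p, push XX → (p, 323, XXXZ)
  read 3, top X: go to q, push XX → (q, 23, XXXXZ)
  read 2, top X: go to q, push B → (q, 3, BXXXZ)
  read 3, top B: go to q, push B → (q, ε, BXXXZ)
All input consumed; M is in state q.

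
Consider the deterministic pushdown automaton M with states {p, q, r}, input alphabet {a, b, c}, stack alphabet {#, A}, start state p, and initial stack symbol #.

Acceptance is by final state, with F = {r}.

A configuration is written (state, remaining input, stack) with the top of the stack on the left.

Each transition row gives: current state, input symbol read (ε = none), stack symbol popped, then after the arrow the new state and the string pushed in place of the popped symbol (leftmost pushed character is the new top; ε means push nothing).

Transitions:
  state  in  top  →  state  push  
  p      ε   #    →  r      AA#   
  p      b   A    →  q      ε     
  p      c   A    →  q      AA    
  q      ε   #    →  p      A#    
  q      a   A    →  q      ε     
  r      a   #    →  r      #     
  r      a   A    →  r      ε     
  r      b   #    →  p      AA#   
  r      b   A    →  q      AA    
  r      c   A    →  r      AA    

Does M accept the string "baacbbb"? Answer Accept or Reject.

(p, baacbbb, #)
  ε-move, top #: go to r, push AA# → (r, baacbbb, AA#)
  read b, top A: go to q, push AA → (q, aacbbb, AAA#)
  read a, top A: go to q, push ε → (q, acbbb, AA#)
  read a, top A: go to q, push ε → (q, cbbb, A#)
No transition applies at (q, cbbb, A#); input not fully consumed.

Reject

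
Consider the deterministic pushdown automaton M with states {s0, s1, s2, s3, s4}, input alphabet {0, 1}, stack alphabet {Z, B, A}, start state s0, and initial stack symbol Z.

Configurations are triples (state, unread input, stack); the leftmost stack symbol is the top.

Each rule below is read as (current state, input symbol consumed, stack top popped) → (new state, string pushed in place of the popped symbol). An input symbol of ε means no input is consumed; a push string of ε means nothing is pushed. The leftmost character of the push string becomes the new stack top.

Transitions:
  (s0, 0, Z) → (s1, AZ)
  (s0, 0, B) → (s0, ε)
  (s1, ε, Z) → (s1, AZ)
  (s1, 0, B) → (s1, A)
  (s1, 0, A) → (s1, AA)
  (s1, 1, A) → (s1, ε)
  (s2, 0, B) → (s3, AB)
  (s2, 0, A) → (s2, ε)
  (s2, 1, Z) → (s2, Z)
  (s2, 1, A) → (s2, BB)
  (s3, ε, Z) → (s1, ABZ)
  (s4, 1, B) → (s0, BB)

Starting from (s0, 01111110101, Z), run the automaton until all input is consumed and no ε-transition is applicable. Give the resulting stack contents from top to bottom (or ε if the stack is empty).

AZ

(s0, 01111110101, Z)
  read 0, top Z: go to s1, push AZ → (s1, 1111110101, AZ)
  read 1, top A: go to s1, push ε → (s1, 111110101, Z)
  ε-move, top Z: go to s1, push AZ → (s1, 111110101, AZ)
  read 1, top A: go to s1, push ε → (s1, 11110101, Z)
  ε-move, top Z: go to s1, push AZ → (s1, 11110101, AZ)
  read 1, top A: go to s1, push ε → (s1, 1110101, Z)
  ε-move, top Z: go to s1, push AZ → (s1, 1110101, AZ)
  read 1, top A: go to s1, push ε → (s1, 110101, Z)
  ε-move, top Z: go to s1, push AZ → (s1, 110101, AZ)
  read 1, top A: go to s1, push ε → (s1, 10101, Z)
  ε-move, top Z: go to s1, push AZ → (s1, 10101, AZ)
  read 1, top A: go to s1, push ε → (s1, 0101, Z)
  ε-move, top Z: go to s1, push AZ → (s1, 0101, AZ)
  read 0, top A: go to s1, push AA → (s1, 101, AAZ)
  read 1, top A: go to s1, push ε → (s1, 01, AZ)
  read 0, top A: go to s1, push AA → (s1, 1, AAZ)
  read 1, top A: go to s1, push ε → (s1, ε, AZ)
All input consumed in state s1 with stack AZ.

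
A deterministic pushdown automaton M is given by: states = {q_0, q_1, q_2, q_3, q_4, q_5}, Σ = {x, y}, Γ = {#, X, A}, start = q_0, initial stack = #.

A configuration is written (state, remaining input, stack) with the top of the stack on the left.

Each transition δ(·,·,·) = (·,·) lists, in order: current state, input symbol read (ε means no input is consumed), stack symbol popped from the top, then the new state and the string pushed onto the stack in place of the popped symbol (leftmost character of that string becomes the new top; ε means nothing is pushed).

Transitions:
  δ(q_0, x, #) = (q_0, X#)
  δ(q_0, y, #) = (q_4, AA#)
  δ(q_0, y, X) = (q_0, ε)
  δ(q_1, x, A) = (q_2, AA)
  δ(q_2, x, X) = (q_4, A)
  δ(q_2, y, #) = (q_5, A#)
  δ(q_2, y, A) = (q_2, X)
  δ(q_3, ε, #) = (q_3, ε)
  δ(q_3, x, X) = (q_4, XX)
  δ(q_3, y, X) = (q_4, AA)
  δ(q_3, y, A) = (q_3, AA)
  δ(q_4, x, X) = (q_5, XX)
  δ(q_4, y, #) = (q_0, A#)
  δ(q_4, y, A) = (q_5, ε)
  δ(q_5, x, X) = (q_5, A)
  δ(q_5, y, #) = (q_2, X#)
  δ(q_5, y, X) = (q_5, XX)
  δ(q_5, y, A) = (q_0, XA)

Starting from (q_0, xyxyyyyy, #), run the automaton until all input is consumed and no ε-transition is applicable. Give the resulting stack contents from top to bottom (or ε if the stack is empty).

(q_0, xyxyyyyy, #)
  read x, top #: go to q_0, push X# → (q_0, yxyyyyy, X#)
  read y, top X: go to q_0, push ε → (q_0, xyyyyy, #)
  read x, top #: go to q_0, push X# → (q_0, yyyyy, X#)
  read y, top X: go to q_0, push ε → (q_0, yyyy, #)
  read y, top #: go to q_4, push AA# → (q_4, yyy, AA#)
  read y, top A: go to q_5, push ε → (q_5, yy, A#)
  read y, top A: go to q_0, push XA → (q_0, y, XA#)
  read y, top X: go to q_0, push ε → (q_0, ε, A#)
All input consumed in state q_0 with stack A#.

A#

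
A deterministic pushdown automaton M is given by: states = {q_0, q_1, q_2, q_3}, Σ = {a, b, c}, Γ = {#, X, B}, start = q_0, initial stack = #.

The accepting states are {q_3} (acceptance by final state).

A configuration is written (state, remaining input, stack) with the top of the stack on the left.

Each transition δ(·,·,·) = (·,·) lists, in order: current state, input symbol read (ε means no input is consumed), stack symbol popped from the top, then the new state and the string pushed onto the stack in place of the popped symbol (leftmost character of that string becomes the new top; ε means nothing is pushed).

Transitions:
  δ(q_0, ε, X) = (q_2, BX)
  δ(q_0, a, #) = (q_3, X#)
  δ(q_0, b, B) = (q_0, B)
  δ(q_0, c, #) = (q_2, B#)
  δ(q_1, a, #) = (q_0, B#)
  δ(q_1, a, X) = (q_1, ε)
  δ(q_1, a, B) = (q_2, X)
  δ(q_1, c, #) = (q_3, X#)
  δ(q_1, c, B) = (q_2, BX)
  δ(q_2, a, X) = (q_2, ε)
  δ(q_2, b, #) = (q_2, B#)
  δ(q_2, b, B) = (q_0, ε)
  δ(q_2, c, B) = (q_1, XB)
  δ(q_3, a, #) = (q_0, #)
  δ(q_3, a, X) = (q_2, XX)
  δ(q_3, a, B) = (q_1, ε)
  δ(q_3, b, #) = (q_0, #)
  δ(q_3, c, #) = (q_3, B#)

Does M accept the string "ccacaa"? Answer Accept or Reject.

(q_0, ccacaa, #)
  read c, top #: go to q_2, push B# → (q_2, cacaa, B#)
  read c, top B: go to q_1, push XB → (q_1, acaa, XB#)
  read a, top X: go to q_1, push ε → (q_1, caa, B#)
  read c, top B: go to q_2, push BX → (q_2, aa, BX#)
No transition applies at (q_2, aa, BX#); input not fully consumed.

Reject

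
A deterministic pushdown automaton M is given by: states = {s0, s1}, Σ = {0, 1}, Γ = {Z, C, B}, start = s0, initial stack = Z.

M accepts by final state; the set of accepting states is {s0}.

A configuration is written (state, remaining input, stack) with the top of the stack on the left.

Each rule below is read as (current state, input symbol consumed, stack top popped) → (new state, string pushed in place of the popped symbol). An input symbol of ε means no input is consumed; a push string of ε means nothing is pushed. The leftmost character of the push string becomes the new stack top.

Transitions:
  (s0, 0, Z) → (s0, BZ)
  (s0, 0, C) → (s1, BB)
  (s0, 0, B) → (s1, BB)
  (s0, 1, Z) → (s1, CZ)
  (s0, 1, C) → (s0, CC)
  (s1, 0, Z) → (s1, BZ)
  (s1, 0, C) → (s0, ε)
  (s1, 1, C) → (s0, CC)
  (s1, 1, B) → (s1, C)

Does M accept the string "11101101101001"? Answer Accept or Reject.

Reject

(s0, 11101101101001, Z)
  read 1, top Z: go to s1, push CZ → (s1, 1101101101001, CZ)
  read 1, top C: go to s0, push CC → (s0, 101101101001, CCZ)
  read 1, top C: go to s0, push CC → (s0, 01101101001, CCCZ)
  read 0, top C: go to s1, push BB → (s1, 1101101001, BBCCZ)
  read 1, top B: go to s1, push C → (s1, 101101001, CBCCZ)
  read 1, top C: go to s0, push CC → (s0, 01101001, CCBCCZ)
  read 0, top C: go to s1, push BB → (s1, 1101001, BBCBCCZ)
  read 1, top B: go to s1, push C → (s1, 101001, CBCBCCZ)
  read 1, top C: go to s0, push CC → (s0, 01001, CCBCBCCZ)
  read 0, top C: go to s1, push BB → (s1, 1001, BBCBCBCCZ)
  read 1, top B: go to s1, push C → (s1, 001, CBCBCBCCZ)
  read 0, top C: go to s0, push ε → (s0, 01, BCBCBCCZ)
  read 0, top B: go to s1, push BB → (s1, 1, BBCBCBCCZ)
  read 1, top B: go to s1, push C → (s1, ε, CBCBCBCCZ)
All input consumed; state s1 ∉ F and no further ε-move applies.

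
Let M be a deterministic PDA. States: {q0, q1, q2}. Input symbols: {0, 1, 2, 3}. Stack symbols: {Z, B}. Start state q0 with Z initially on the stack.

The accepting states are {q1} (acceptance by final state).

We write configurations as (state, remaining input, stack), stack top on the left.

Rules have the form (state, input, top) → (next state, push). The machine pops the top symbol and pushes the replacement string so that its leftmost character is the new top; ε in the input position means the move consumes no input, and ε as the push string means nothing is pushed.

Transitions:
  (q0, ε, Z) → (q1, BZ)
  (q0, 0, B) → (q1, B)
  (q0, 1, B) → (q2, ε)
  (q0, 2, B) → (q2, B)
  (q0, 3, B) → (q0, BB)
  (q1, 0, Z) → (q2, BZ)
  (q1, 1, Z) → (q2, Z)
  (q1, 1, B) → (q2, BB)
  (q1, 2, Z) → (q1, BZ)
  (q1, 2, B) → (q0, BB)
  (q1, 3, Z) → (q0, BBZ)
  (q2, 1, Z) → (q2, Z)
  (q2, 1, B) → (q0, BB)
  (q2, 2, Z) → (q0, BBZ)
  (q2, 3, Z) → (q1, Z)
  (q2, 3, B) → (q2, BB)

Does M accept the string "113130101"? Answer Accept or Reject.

Reject

(q0, 113130101, Z)
  ε-move, top Z: go to q1, push BZ → (q1, 113130101, BZ)
  read 1, top B: go to q2, push BB → (q2, 13130101, BBZ)
  read 1, top B: go to q0, push BB → (q0, 3130101, BBBZ)
  read 3, top B: go to q0, push BB → (q0, 130101, BBBBZ)
  read 1, top B: go to q2, push ε → (q2, 30101, BBBZ)
  read 3, top B: go to q2, push BB → (q2, 0101, BBBBZ)
No transition applies at (q2, 0101, BBBBZ); input not fully consumed.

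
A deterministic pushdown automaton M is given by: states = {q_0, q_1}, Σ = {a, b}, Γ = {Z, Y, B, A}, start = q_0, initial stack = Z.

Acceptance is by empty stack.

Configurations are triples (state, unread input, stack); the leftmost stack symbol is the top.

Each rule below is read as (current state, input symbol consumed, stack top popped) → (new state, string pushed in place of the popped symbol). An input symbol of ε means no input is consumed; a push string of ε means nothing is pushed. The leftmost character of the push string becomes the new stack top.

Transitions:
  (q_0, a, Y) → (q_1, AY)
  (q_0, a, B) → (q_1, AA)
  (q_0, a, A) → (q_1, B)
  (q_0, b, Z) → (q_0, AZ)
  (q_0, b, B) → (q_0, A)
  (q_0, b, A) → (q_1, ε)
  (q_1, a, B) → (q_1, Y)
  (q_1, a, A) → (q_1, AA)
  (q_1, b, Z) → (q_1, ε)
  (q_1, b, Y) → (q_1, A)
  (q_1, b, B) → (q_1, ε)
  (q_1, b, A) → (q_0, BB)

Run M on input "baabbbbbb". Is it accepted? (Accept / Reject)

(q_0, baabbbbbb, Z)
  read b, top Z: go to q_0, push AZ → (q_0, aabbbbbb, AZ)
  read a, top A: go to q_1, push B → (q_1, abbbbbb, BZ)
  read a, top B: go to q_1, push Y → (q_1, bbbbbb, YZ)
  read b, top Y: go to q_1, push A → (q_1, bbbbb, AZ)
  read b, top A: go to q_0, push BB → (q_0, bbbb, BBZ)
  read b, top B: go to q_0, push A → (q_0, bbb, ABZ)
  read b, top A: go to q_1, push ε → (q_1, bb, BZ)
  read b, top B: go to q_1, push ε → (q_1, b, Z)
  read b, top Z: go to q_1, push ε → (q_1, ε, ε)
All input consumed and the stack is empty.

Accept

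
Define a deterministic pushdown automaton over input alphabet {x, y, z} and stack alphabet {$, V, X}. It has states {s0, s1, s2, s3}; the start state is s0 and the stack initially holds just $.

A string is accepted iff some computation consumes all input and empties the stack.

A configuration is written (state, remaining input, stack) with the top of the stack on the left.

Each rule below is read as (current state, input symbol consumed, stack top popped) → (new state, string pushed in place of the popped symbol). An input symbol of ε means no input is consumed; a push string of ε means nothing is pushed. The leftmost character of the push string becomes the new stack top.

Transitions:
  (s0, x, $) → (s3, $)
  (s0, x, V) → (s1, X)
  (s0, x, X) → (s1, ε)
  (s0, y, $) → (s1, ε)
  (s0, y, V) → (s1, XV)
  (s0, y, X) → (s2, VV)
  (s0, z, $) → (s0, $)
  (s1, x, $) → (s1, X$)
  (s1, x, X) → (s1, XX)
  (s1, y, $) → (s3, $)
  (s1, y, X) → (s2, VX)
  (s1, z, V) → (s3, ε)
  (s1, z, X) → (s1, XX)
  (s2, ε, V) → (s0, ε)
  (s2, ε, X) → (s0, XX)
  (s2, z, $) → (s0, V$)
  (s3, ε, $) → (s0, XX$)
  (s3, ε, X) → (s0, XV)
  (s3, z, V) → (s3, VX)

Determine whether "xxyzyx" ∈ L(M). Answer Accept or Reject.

Reject

(s0, xxyzyx, $)
  read x, top $: go to s3, push $ → (s3, xyzyx, $)
  ε-move, top $: go to s0, push XX$ → (s0, xyzyx, XX$)
  read x, top X: go to s1, push ε → (s1, yzyx, X$)
  read y, top X: go to s2, push VX → (s2, zyx, VX$)
  ε-move, top V: go to s0, push ε → (s0, zyx, X$)
No transition applies at (s0, zyx, X$); input not fully consumed.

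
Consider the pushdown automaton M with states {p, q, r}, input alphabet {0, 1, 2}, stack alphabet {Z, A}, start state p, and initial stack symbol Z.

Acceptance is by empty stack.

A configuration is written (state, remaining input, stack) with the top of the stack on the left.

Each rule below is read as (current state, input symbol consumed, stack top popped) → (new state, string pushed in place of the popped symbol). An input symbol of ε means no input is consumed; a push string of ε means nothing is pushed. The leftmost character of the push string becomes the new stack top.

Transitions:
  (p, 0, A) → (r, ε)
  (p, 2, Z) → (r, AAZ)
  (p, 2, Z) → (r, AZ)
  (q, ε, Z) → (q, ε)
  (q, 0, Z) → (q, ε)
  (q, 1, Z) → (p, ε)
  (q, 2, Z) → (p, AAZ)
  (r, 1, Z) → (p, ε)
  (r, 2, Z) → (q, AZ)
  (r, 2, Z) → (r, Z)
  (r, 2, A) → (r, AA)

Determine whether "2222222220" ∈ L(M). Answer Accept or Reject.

No computation consumes all input and empties the stack.

Reject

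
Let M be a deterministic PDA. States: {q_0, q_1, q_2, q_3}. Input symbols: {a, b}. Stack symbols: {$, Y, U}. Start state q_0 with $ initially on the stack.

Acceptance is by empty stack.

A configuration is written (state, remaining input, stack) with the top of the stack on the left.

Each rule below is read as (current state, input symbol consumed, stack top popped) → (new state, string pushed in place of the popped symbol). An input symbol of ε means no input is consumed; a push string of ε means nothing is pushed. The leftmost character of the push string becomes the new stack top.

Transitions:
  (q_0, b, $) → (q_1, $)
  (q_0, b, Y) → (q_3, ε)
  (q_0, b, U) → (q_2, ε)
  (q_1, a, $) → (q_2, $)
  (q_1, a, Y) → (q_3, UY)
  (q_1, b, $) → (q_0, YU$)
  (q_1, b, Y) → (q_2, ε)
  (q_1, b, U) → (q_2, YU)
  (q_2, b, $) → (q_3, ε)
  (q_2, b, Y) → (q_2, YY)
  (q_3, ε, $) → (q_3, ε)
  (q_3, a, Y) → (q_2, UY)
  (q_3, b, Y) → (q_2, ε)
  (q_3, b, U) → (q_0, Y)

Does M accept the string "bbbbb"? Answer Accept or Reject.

(q_0, bbbbb, $) ⊢ (q_1, bbbb, $) ⊢ (q_0, bbb, YU$) ⊢ (q_3, bb, U$) ⊢ (q_0, b, Y$) ⊢ (q_3, ε, $) ⊢ (q_3, ε, ε)
All input consumed and the stack is empty.

Accept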